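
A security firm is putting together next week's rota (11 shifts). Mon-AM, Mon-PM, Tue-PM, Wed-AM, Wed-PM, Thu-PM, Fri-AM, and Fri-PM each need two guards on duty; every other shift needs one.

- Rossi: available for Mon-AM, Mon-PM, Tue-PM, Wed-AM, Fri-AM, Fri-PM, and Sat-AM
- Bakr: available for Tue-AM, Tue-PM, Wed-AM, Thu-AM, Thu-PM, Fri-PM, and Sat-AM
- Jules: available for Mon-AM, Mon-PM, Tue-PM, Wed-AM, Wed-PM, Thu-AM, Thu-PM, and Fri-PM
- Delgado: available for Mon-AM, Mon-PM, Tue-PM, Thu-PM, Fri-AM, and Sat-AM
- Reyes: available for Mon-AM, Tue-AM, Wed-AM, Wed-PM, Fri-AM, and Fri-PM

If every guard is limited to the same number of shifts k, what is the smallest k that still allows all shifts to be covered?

4

With 5 guards and 19 worker-slots to fill, someone must work at least ⌈19/5⌉ = 4 shifts, so k ≥ 4.
k = 4 works: Mon-AM→Delgado+Reyes, Mon-PM→Rossi+Jules, Tue-AM→Bakr, Tue-PM→Rossi+Delgado, Wed-AM→Bakr+Reyes, Wed-PM→Jules+Reyes, Thu-AM→Bakr, Thu-PM→Bakr+Jules, Fri-AM→Rossi+Delgado, Fri-PM→Jules+Reyes, Sat-AM→Rossi.
Loads: Rossi 4, Bakr 4, Jules 4, Delgado 3, Reyes 4 — all ≤ 4.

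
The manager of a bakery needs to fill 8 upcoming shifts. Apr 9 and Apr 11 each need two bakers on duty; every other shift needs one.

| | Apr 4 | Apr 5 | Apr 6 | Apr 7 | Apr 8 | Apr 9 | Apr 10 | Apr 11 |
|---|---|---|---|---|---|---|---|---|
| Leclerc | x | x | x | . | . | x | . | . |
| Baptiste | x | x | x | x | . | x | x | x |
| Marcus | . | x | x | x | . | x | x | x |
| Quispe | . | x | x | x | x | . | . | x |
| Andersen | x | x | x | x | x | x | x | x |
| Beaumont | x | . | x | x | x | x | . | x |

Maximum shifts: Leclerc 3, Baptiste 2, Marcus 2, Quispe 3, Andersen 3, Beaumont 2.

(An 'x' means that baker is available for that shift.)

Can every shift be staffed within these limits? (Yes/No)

Yes

One valid schedule: Apr 4→Leclerc, Apr 5→Leclerc, Apr 6→Leclerc, Apr 7→Baptiste, Apr 8→Quispe, Apr 9→Marcus+Andersen, Apr 10→Baptiste, Apr 11→Marcus+Quispe.
Loads: Leclerc 3/3, Baptiste 2/2, Marcus 2/2, Quispe 2/3, Andersen 1/3, Beaumont 0/2 — all within limits.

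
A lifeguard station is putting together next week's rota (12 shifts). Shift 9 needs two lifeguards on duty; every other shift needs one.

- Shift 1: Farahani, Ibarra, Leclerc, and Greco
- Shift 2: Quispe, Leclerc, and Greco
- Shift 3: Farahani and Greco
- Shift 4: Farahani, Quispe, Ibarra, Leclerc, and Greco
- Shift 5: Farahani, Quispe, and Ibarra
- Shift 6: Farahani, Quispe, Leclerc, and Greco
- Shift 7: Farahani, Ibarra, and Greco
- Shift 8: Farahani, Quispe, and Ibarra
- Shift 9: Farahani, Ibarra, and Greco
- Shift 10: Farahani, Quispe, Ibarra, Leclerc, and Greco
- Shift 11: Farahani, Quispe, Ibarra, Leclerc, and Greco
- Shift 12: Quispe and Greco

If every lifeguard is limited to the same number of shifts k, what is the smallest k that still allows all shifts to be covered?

With 5 lifeguards and 13 worker-slots to fill, someone must work at least ⌈13/5⌉ = 3 shifts, so k ≥ 3.
k = 3 works: Shift 1→Ibarra, Shift 2→Quispe, Shift 3→Farahani, Shift 4→Ibarra, Shift 5→Farahani, Shift 6→Leclerc, Shift 7→Farahani, Shift 8→Quispe, Shift 9→Ibarra+Greco, Shift 10→Leclerc, Shift 11→Leclerc, Shift 12→Quispe.
Loads: Farahani 3, Quispe 3, Ibarra 3, Leclerc 3, Greco 1 — all ≤ 3.

3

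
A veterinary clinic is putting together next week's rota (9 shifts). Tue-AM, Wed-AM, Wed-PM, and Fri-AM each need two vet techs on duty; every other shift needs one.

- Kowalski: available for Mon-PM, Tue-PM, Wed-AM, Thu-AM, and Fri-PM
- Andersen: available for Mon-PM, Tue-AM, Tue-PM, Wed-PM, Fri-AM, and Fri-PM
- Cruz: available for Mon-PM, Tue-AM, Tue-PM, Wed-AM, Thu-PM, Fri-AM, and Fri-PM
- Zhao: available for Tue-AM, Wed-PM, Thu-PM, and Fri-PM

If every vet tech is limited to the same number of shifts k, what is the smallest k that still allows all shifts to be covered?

With 4 vet techs and 13 worker-slots to fill, someone must work at least ⌈13/4⌉ = 4 shifts, so k ≥ 4.
k = 4 works: Mon-PM→Kowalski, Tue-AM→Andersen+Cruz, Tue-PM→Kowalski, Wed-AM→Kowalski+Cruz, Wed-PM→Andersen+Zhao, Thu-AM→Kowalski, Thu-PM→Cruz, Fri-AM→Andersen+Cruz, Fri-PM→Andersen.
Loads: Kowalski 4, Andersen 4, Cruz 4, Zhao 1 — all ≤ 4.

4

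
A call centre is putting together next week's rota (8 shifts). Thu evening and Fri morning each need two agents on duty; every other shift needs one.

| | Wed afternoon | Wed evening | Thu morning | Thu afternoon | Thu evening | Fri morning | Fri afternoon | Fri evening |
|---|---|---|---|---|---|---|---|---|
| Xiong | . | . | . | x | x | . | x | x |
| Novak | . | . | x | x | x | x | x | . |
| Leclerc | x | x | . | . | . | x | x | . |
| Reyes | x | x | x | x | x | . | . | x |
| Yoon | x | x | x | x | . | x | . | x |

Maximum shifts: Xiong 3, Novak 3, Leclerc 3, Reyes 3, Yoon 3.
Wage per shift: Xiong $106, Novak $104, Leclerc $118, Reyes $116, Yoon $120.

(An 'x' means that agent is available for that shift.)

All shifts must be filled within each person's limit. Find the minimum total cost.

$1096

Picking the cheapest available agent for each shift independently would cost $1082, but that ignores the shift limits.
An optimal schedule: Wed afternoon→Reyes, Wed evening→Reyes, Thu morning→Novak, Thu afternoon→Reyes, Thu evening→Novak+Xiong, Fri morning→Novak+Leclerc, Fri afternoon→Xiong, Fri evening→Xiong.
Total: 116 + 116 + 104 + 116 + 104 + 106 + 104 + 118 + 106 + 106 = $1096.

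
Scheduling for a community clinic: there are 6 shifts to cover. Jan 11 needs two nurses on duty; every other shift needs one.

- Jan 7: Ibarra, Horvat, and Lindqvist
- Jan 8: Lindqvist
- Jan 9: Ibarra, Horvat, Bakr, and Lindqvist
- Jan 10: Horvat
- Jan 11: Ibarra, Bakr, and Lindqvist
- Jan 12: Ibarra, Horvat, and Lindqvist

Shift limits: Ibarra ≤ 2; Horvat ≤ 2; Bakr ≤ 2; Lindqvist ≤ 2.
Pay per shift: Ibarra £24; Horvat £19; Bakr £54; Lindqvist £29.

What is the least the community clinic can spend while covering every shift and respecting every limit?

£198

Jan 8 can only be covered by Lindqvist, so that assignment is forced.
Jan 10 can only be covered by Horvat, so that assignment is forced.
Picking the cheapest available nurse for each shift independently would cost £158, but that ignores the shift limits.
An optimal schedule: Jan 7→Horvat, Jan 8→Lindqvist, Jan 9→Bakr, Jan 10→Horvat, Jan 11→Ibarra+Lindqvist, Jan 12→Ibarra.
Total: 19 + 29 + 54 + 19 + 24 + 29 + 24 = £198.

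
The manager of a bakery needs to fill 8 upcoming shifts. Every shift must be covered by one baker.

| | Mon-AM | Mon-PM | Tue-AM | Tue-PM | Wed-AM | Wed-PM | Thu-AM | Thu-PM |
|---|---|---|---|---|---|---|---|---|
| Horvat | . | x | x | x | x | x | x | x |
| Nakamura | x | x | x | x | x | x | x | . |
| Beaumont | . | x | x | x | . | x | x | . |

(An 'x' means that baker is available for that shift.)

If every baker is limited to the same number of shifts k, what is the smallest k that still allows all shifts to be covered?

With 3 bakers and 8 worker-slots to fill, someone must work at least ⌈8/3⌉ = 3 shifts, so k ≥ 3.
k = 3 works: Mon-AM→Nakamura, Mon-PM→Horvat, Tue-AM→Nakamura, Tue-PM→Nakamura, Wed-AM→Horvat, Wed-PM→Beaumont, Thu-AM→Beaumont, Thu-PM→Horvat.
Loads: Horvat 3, Nakamura 3, Beaumont 2 — all ≤ 3.

3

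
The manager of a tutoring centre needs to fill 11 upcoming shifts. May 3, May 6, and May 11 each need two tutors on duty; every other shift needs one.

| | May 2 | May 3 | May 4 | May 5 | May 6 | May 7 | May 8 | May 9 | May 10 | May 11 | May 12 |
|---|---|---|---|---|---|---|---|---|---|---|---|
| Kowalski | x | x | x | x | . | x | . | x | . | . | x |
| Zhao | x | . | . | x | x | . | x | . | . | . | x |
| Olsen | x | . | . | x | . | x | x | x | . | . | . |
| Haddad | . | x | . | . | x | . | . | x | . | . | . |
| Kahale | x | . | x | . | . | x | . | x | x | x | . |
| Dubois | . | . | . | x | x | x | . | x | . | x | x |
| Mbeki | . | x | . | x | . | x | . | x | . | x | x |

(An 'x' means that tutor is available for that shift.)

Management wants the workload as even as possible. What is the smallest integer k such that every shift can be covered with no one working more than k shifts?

With 7 tutors and 14 worker-slots to fill, someone must work at least ⌈14/7⌉ = 2 shifts, so k ≥ 2.
k = 2 works: May 2→Olsen, May 3→Kowalski+Haddad, May 4→Kowalski, May 5→Olsen, May 6→Zhao+Haddad, May 7→Mbeki, May 8→Zhao, May 9→Mbeki, May 10→Kahale, May 11→Kahale+Dubois, May 12→Dubois.
Loads: Kowalski 2, Zhao 2, Olsen 2, Haddad 2, Kahale 2, Dubois 2, Mbeki 2 — all ≤ 2.

2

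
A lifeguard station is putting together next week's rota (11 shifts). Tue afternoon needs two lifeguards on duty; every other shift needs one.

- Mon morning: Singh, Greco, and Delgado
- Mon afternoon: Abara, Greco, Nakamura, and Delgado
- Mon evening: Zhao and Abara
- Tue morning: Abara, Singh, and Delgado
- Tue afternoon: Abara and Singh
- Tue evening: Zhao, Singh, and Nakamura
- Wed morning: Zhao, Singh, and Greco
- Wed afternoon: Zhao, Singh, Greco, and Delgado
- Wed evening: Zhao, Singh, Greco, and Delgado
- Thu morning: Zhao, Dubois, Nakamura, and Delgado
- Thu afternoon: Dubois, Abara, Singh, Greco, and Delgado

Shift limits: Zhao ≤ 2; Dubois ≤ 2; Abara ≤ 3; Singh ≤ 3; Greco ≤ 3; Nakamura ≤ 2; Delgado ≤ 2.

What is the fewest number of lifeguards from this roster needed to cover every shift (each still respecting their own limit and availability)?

12 slots to fill and no one can take more than 3, so at least ⌈12/3⌉ = 4 lifeguards are needed.
Any 4 lifeguards together have capacity at most 3+3+3+2 = 11 < 12 slots, so 4 can never suffice.
Zhao, Dubois, Abara, Singh, and Greco alone can cover everything: Mon morning→Singh, Mon afternoon→Abara, Mon evening→Zhao, Tue morning→Abara, Tue afternoon→Abara+Singh, Tue evening→Zhao, Wed morning→Singh, Wed afternoon→Greco, Wed evening→Greco, Thu morning→Dubois, Thu afternoon→Dubois.

5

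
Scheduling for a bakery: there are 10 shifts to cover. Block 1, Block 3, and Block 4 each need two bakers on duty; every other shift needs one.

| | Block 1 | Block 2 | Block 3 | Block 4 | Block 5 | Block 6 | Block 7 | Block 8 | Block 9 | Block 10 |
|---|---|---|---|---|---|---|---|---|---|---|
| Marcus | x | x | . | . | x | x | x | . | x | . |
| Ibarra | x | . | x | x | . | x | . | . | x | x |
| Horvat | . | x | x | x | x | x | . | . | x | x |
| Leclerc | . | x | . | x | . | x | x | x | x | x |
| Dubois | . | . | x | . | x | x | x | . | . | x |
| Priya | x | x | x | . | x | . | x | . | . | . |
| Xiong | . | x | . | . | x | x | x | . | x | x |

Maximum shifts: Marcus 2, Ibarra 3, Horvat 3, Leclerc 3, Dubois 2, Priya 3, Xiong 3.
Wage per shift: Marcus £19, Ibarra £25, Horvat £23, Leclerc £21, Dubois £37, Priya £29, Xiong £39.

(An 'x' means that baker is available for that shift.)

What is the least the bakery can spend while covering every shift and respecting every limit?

£303

Block 8 can only be covered by Leclerc, so that assignment is forced.
Picking the cheapest available baker for each shift independently would cost £273, but that ignores the shift limits.
An optimal schedule: Block 1→Marcus+Ibarra, Block 2→Marcus, Block 3→Ibarra+Priya, Block 4→Leclerc+Horvat, Block 5→Horvat, Block 6→Ibarra, Block 7→Priya, Block 8→Leclerc, Block 9→Leclerc, Block 10→Horvat.
Total: 19 + 25 + 19 + 25 + 29 + 21 + 23 + 23 + 25 + 29 + 21 + 21 + 23 = £303.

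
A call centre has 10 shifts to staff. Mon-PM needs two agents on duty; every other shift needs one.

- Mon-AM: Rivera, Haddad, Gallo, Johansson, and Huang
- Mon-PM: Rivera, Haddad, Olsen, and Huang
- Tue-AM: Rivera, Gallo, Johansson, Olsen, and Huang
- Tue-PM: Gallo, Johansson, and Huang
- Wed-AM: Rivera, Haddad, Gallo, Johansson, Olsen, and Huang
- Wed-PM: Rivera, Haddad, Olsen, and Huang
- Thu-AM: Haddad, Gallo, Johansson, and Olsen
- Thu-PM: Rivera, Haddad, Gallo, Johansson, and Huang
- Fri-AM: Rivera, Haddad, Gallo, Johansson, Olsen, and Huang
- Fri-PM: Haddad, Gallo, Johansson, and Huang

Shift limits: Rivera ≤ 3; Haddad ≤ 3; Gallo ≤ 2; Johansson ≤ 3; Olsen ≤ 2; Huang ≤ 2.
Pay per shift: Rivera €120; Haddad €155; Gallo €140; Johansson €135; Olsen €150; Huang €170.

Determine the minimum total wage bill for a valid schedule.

€1500

Picking the cheapest available agent for each shift independently would cost €1395, but that ignores the shift limits.
An optimal schedule: Mon-AM→Rivera, Mon-PM→Olsen+Haddad, Tue-AM→Rivera, Tue-PM→Johansson, Wed-AM→Gallo, Wed-PM→Rivera, Thu-AM→Johansson, Thu-PM→Gallo, Fri-AM→Olsen, Fri-PM→Johansson.
Total: 120 + 150 + 155 + 120 + 135 + 140 + 120 + 135 + 140 + 150 + 135 = €1500.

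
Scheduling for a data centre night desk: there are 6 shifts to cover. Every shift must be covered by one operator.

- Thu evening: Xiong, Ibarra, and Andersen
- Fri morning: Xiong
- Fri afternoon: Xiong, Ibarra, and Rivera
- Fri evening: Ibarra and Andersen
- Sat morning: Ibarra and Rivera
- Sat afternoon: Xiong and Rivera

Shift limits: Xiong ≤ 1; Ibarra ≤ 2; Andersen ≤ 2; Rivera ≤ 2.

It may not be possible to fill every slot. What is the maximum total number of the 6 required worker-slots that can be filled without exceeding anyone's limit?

Total capacity across all operators is 1+2+2+2 = 7, and 6 slots are needed, so at most 6 can be filled.
An assignment achieving 6: Thu evening→Andersen, Fri morning→Xiong, Fri afternoon→Rivera, Fri evening→Ibarra, Sat morning→Ibarra, Sat afternoon→Rivera.
Loads: Xiong 1/1, Ibarra 2/2, Andersen 1/2, Rivera 2/2.

6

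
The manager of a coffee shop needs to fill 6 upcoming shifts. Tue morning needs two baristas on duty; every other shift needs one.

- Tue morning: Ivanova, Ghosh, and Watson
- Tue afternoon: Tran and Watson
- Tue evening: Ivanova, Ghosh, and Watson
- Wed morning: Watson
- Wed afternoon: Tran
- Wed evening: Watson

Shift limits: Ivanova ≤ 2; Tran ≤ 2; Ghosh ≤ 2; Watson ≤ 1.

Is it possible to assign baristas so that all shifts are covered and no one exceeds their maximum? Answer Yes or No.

No

Total capacity is 7 and 7 slots are needed, so capacity alone doesn't rule it out.
Shifts {Wed morning, Wed evening} need 2 worker-slots in total, but the baristas available for any of those shifts (Watson) can supply at most 1 among them. So no valid schedule exists.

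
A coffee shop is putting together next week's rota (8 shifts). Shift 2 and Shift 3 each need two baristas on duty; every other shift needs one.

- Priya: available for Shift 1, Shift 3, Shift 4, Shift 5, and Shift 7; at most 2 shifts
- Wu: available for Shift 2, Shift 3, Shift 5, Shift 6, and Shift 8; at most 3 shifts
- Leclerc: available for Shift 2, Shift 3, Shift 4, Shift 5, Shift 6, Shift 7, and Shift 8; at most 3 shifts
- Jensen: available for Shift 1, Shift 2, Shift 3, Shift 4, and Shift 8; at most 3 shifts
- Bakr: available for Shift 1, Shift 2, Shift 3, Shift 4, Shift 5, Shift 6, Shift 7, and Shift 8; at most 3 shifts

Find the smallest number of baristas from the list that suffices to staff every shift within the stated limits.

10 slots to fill and no one can take more than 3, so at least ⌈10/3⌉ = 4 baristas are needed.
Priya, Wu, Leclerc, and Jensen alone can cover everything: Shift 1→Priya, Shift 2→Wu+Leclerc, Shift 3→Leclerc+Jensen, Shift 4→Leclerc, Shift 5→Wu, Shift 6→Wu, Shift 7→Priya, Shift 8→Jensen.

4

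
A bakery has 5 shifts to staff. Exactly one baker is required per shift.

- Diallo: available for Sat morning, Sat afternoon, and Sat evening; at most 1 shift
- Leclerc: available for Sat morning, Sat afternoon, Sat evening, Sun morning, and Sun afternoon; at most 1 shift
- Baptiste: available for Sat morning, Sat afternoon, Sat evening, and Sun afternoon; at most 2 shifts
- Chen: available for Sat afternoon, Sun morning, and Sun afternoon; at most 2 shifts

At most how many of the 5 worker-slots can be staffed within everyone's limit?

Total capacity across all bakers is 1+1+2+2 = 6, and 5 slots are needed, so at most 5 can be filled.
An assignment achieving 5: Sat morning→Diallo, Sat afternoon→Chen, Sat evening→Baptiste, Sun morning→Leclerc, Sun afternoon→Baptiste.
Loads: Diallo 1/1, Leclerc 1/1, Baptiste 2/2, Chen 1/2.

5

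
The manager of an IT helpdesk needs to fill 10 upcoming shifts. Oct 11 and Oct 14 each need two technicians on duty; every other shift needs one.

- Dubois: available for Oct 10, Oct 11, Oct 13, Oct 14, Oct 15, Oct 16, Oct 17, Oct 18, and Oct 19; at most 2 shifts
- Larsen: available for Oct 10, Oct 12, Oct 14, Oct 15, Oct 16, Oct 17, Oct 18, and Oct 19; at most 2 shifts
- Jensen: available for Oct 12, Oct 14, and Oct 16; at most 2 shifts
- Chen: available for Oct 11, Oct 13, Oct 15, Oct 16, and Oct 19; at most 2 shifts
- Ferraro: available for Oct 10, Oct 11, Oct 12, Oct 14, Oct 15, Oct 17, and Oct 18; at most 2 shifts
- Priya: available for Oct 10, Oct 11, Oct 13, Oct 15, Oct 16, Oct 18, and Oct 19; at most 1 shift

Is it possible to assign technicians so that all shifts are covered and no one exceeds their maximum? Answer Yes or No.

Total capacity is 2+2+2+2+2+1 = 11 but 12 worker-slots are needed — infeasible.

No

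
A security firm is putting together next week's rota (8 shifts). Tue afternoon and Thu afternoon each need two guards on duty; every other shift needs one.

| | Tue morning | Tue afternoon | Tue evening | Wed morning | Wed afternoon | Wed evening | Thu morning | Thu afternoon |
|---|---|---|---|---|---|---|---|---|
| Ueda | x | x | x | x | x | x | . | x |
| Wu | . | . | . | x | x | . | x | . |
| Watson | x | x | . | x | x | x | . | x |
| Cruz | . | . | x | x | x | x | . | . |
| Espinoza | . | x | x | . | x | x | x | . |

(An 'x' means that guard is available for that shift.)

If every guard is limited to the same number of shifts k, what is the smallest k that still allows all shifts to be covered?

With 5 guards and 10 worker-slots to fill, someone must work at least ⌈10/5⌉ = 2 shifts, so k ≥ 2.
k = 2 works: Tue morning→Ueda, Tue afternoon→Watson+Espinoza, Tue evening→Cruz, Wed morning→Wu, Wed afternoon→Espinoza, Wed evening→Cruz, Thu morning→Wu, Thu afternoon→Ueda+Watson.
Loads: Ueda 2, Wu 2, Watson 2, Cruz 2, Espinoza 2 — all ≤ 2.

2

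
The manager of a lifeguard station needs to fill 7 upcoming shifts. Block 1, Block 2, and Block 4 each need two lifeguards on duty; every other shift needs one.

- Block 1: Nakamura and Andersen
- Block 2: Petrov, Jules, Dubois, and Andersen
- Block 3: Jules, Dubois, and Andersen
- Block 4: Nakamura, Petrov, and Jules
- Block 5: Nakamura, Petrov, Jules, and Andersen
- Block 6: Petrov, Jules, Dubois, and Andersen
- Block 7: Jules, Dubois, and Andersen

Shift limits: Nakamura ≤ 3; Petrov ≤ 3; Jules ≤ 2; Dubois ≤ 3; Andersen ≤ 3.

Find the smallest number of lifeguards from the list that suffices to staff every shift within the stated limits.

10 slots to fill and no one can take more than 3, so at least ⌈10/3⌉ = 4 lifeguards are needed.
Nakamura, Petrov, Jules, and Andersen alone can cover everything: Block 1→Nakamura+Andersen, Block 2→Petrov+Andersen, Block 3→Jules, Block 4→Nakamura+Petrov, Block 5→Nakamura, Block 6→Petrov, Block 7→Jules.

4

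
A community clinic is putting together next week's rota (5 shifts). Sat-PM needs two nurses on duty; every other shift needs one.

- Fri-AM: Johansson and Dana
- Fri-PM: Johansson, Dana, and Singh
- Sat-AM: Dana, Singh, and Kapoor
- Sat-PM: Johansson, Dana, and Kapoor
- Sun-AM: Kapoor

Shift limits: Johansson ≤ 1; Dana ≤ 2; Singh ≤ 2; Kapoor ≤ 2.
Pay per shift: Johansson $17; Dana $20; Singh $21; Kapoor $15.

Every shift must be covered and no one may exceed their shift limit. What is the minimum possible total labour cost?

Sun-AM can only be covered by Kapoor, so that assignment is forced.
Picking the cheapest available nurse for each shift independently would cost $96, but that ignores the shift limits.
An optimal schedule: Fri-AM→Johansson, Fri-PM→Dana, Sat-AM→Singh, Sat-PM→Dana+Kapoor, Sun-AM→Kapoor.
Total: 17 + 20 + 21 + 20 + 15 + 15 = $108.

$108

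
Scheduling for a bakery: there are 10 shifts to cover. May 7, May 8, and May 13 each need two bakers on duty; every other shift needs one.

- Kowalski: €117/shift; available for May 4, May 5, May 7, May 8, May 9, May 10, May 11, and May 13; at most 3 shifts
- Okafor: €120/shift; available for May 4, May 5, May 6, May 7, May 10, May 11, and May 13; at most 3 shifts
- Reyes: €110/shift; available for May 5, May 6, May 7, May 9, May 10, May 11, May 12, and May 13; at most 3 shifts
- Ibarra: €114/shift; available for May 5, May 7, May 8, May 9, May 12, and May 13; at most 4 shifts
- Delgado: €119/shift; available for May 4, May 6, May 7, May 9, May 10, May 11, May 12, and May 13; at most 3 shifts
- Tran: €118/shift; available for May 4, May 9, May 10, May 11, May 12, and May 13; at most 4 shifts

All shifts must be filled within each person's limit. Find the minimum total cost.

€1491

May 8 can only be covered by Kowalski and Ibarra, so that assignment is forced.
Picking the cheapest available baker for each shift independently would cost €1456, but that ignores the shift limits.
An optimal schedule: May 4→Kowalski, May 5→Reyes, May 6→Reyes, May 7→Ibarra+Kowalski, May 8→Ibarra+Kowalski, May 9→Ibarra, May 10→Tran, May 11→Tran, May 12→Reyes, May 13→Ibarra+Tran.
Total: 117 + 110 + 110 + 114 + 117 + 114 + 117 + 114 + 118 + 118 + 110 + 114 + 118 = €1491.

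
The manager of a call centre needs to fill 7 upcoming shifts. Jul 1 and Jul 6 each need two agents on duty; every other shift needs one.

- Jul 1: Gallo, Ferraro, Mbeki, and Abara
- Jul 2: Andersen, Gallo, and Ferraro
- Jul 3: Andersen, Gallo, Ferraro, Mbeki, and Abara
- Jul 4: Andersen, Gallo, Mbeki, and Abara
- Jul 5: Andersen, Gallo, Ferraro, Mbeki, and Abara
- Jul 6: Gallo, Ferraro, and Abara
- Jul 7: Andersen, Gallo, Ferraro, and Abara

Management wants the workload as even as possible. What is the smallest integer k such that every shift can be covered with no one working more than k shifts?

With 5 agents and 9 worker-slots to fill, someone must work at least ⌈9/5⌉ = 2 shifts, so k ≥ 2.
k = 2 works: Jul 1→Mbeki+Abara, Jul 2→Andersen, Jul 3→Ferraro, Jul 4→Andersen, Jul 5→Mbeki, Jul 6→Gallo+Ferraro, Jul 7→Gallo.
Loads: Andersen 2, Gallo 2, Ferraro 2, Mbeki 2, Abara 1 — all ≤ 2.

2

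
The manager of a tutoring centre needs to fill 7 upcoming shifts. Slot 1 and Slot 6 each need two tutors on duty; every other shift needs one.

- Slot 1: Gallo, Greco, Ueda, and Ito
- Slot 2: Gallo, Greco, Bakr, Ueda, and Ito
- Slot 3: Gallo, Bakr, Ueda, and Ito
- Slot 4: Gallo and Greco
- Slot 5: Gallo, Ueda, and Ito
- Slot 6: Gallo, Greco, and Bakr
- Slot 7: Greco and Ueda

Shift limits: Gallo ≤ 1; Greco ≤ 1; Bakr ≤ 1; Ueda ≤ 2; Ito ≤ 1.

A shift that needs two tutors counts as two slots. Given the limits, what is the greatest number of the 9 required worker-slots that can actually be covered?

Total capacity across all tutors is 1+1+1+2+1 = 6, and 9 slots are needed, so at most 6 can be filled.
An assignment achieving 6: Slot 1→Ueda+Ito, Slot 4→Gallo, Slot 5→Ueda, Slot 6→Bakr, Slot 7→Greco.
Loads: Gallo 1/1, Greco 1/1, Bakr 1/1, Ueda 2/2, Ito 1/1.

6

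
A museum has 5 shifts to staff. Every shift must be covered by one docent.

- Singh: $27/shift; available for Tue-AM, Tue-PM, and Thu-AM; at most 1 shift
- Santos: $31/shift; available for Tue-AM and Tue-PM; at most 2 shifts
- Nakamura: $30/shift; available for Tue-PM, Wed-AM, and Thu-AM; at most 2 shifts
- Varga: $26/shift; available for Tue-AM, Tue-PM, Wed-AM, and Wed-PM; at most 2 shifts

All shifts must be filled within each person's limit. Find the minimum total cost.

$139

Wed-PM can only be covered by Varga, so that assignment is forced.
Picking the cheapest available docent for each shift independently would cost $131, but that ignores the shift limits.
An optimal schedule: Tue-AM→Singh, Tue-PM→Nakamura, Wed-AM→Varga, Wed-PM→Varga, Thu-AM→Nakamura.
Total: 27 + 30 + 26 + 26 + 30 = $139.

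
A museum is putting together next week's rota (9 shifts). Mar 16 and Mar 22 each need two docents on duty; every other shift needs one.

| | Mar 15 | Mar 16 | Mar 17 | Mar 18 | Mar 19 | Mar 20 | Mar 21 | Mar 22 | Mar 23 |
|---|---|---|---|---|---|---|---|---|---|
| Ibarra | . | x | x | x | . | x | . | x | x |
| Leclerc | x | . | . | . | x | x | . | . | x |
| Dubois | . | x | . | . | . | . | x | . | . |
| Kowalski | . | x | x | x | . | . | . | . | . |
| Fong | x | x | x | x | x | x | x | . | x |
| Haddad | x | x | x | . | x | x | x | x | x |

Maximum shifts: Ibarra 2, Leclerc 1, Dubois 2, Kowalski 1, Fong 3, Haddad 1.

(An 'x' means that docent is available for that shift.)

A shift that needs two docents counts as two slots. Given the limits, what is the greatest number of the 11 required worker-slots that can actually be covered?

10

Total capacity across all docents is 2+1+2+1+3+1 = 10, and 11 slots are needed, so at most 10 can be filled.
An assignment achieving 10: Mar 15→Leclerc, Mar 16→Dubois, Mar 17→Kowalski, Mar 18→Ibarra, Mar 19→Fong, Mar 20→Fong, Mar 21→Dubois, Mar 22→Ibarra+Haddad, Mar 23→Fong.
Loads: Ibarra 2/2, Leclerc 1/1, Dubois 2/2, Kowalski 1/1, Fong 3/3, Haddad 1/1.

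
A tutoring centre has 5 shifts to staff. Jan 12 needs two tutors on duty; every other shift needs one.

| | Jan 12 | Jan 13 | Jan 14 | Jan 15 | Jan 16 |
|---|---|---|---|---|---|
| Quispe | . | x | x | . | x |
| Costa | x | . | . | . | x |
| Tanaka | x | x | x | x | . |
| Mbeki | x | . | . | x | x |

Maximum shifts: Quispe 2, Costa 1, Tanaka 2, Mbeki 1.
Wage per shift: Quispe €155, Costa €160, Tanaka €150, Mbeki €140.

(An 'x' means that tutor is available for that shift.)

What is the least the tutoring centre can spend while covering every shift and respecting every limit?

Picking the cheapest available tutor for each shift independently would cost €870, but that ignores the shift limits.
An optimal schedule: Jan 12→Costa+Tanaka, Jan 13→Quispe, Jan 14→Quispe, Jan 15→Tanaka, Jan 16→Mbeki.
Total: 160 + 150 + 155 + 155 + 150 + 140 = €910.

€910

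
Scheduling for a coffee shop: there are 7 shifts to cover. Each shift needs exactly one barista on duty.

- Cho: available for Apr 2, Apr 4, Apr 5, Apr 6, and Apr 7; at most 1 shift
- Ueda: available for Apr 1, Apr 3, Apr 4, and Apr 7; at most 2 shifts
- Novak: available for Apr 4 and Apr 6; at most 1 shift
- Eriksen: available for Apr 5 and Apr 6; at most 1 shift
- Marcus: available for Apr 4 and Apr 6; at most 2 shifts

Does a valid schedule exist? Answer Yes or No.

Total capacity is 7 and 7 slots are needed, so capacity alone doesn't rule it out.
Shifts {Apr 1, Apr 2, Apr 3, Apr 7} need 4 worker-slots in total, but the baristas available for any of those shifts (Cho and Ueda) can supply at most 3 among them. So no valid schedule exists.

No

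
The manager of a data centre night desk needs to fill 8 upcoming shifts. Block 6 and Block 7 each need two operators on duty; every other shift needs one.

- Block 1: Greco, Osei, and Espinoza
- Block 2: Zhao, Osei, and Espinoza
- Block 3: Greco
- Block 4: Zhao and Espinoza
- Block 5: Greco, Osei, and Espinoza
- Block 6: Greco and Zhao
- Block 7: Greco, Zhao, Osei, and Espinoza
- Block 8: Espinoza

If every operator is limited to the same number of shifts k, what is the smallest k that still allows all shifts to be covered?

With 4 operators and 10 worker-slots to fill, someone must work at least ⌈10/4⌉ = 3 shifts, so k ≥ 3.
k = 3 works: Block 1→Greco, Block 2→Zhao, Block 3→Greco, Block 4→Zhao, Block 5→Osei, Block 6→Greco+Zhao, Block 7→Osei+Espinoza, Block 8→Espinoza.
Loads: Greco 3, Zhao 3, Osei 2, Espinoza 2 — all ≤ 3.

3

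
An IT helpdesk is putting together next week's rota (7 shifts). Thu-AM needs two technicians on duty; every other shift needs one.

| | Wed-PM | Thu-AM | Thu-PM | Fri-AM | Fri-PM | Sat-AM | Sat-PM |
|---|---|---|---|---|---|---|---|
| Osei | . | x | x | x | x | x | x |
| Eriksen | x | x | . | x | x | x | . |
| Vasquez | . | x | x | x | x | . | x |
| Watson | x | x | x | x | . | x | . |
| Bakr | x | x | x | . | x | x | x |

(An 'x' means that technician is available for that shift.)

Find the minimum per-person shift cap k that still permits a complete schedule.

With 5 technicians and 8 worker-slots to fill, someone must work at least ⌈8/5⌉ = 2 shifts, so k ≥ 2.
k = 2 works: Wed-PM→Eriksen, Thu-AM→Vasquez+Watson, Thu-PM→Osei, Fri-AM→Eriksen, Fri-PM→Vasquez, Sat-AM→Watson, Sat-PM→Osei.
Loads: Osei 2, Eriksen 2, Vasquez 2, Watson 2, Bakr 0 — all ≤ 2.

2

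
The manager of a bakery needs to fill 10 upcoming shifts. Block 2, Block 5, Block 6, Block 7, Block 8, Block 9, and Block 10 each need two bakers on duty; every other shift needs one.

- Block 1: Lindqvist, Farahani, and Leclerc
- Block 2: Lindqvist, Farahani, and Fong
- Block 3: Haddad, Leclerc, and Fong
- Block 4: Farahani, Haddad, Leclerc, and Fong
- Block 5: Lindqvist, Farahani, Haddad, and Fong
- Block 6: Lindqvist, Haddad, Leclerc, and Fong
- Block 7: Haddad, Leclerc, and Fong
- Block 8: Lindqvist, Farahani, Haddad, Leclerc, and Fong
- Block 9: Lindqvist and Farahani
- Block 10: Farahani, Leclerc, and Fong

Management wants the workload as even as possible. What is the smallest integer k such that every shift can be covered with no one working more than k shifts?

4

With 5 bakers and 17 worker-slots to fill, someone must work at least ⌈17/5⌉ = 4 shifts, so k ≥ 4.
k = 4 works: Block 1→Lindqvist, Block 2→Lindqvist+Farahani, Block 3→Haddad, Block 4→Farahani, Block 5→Lindqvist+Haddad, Block 6→Haddad+Leclerc, Block 7→Haddad+Leclerc, Block 8→Leclerc+Fong, Block 9→Lindqvist+Farahani, Block 10→Farahani+Leclerc.
Loads: Lindqvist 4, Farahani 4, Haddad 4, Leclerc 4, Fong 1 — all ≤ 4.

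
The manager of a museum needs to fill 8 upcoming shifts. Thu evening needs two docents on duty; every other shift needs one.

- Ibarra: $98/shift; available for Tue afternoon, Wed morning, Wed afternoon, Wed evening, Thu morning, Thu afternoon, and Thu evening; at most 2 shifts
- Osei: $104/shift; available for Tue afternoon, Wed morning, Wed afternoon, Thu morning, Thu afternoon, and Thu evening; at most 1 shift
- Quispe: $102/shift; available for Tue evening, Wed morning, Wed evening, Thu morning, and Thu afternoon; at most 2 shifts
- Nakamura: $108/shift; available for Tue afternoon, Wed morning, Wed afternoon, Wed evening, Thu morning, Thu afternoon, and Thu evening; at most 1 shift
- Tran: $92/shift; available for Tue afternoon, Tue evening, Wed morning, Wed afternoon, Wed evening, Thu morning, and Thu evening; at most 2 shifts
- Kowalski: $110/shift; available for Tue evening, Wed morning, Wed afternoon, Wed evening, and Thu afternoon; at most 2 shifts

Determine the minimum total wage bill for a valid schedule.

Picking the cheapest available docent for each shift independently would cost $840, but that ignores the shift limits.
An optimal schedule: Tue afternoon→Ibarra, Tue evening→Quispe, Wed morning→Tran, Wed afternoon→Ibarra, Wed evening→Quispe, Thu morning→Osei, Thu afternoon→Kowalski, Thu evening→Nakamura+Tran.
Total: 98 + 102 + 92 + 98 + 102 + 104 + 110 + 108 + 92 = $906.

$906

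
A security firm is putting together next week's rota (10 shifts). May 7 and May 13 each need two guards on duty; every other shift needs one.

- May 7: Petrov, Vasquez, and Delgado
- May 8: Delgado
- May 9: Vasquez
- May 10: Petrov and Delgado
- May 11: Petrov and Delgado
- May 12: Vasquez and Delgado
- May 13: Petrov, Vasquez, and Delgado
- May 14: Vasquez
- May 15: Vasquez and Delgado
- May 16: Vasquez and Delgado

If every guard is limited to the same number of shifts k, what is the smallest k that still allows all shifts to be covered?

4

With 3 guards and 12 worker-slots to fill, someone must work at least ⌈12/3⌉ = 4 shifts, so k ≥ 4.
k = 4 works: May 7→Petrov+Delgado, May 8→Delgado, May 9→Vasquez, May 10→Petrov, May 11→Petrov, May 12→Vasquez, May 13→Petrov+Delgado, May 14→Vasquez, May 15→Vasquez, May 16→Delgado.
Loads: Petrov 4, Vasquez 4, Delgado 4 — all ≤ 4.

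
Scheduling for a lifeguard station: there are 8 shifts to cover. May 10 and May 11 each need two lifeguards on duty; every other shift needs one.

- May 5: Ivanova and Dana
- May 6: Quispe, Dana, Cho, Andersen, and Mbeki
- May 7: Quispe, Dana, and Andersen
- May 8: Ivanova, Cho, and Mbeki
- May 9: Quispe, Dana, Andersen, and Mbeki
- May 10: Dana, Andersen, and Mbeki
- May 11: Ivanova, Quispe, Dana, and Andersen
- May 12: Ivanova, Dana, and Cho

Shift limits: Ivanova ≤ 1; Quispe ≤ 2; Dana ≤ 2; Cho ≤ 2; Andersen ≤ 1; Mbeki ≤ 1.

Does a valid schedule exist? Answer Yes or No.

Total capacity is 1+2+2+2+1+1 = 9 but 10 worker-slots are needed — infeasible.

No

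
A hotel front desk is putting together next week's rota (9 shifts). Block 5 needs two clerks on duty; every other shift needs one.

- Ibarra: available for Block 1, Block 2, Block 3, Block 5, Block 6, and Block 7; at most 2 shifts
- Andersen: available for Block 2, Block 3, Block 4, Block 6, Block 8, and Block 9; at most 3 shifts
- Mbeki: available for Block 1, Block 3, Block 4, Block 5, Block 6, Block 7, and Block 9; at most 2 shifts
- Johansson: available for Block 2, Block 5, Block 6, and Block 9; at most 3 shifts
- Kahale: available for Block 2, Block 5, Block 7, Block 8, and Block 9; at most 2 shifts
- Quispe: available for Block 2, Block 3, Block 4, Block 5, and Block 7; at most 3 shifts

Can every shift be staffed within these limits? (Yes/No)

Yes

One valid schedule: Block 1→Ibarra, Block 2→Johansson, Block 3→Ibarra, Block 4→Andersen, Block 5→Johansson+Kahale, Block 6→Andersen, Block 7→Mbeki, Block 8→Andersen, Block 9→Mbeki.
Loads: Ibarra 2/2, Andersen 3/3, Mbeki 2/2, Johansson 2/3, Kahale 1/2, Quispe 0/3 — all within limits.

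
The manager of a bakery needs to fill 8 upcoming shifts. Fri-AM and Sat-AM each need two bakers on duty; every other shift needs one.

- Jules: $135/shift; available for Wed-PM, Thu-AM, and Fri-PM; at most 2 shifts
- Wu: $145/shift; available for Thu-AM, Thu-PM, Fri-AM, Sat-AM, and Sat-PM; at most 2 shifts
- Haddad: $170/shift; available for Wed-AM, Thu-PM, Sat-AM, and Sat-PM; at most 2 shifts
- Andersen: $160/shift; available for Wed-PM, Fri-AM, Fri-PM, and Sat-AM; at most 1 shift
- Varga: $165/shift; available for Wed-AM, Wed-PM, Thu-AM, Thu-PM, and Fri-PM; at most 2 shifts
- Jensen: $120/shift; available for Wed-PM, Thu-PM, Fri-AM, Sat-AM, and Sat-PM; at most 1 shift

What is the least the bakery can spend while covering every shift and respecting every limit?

$1510

Picking the cheapest available baker for each shift independently would cost $1325, but that ignores the shift limits.
An optimal schedule: Wed-AM→Haddad, Wed-PM→Varga, Thu-AM→Jules, Thu-PM→Varga, Fri-AM→Wu+Andersen, Fri-PM→Jules, Sat-AM→Haddad+Jensen, Sat-PM→Wu.
Total: 170 + 165 + 135 + 165 + 145 + 160 + 135 + 170 + 120 + 145 = $1510.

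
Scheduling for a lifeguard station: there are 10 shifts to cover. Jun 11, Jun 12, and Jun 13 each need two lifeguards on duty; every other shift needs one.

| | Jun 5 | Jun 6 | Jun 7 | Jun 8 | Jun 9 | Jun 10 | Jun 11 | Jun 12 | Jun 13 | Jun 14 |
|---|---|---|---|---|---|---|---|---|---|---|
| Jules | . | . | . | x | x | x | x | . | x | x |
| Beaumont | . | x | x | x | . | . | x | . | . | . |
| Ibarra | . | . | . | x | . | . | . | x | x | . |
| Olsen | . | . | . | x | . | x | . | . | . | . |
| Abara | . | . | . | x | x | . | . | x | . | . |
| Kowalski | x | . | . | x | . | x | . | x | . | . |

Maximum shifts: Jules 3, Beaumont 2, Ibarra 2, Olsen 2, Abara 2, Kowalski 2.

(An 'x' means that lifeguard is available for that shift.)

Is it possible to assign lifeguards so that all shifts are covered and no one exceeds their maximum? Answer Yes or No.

No

Total capacity is 13 and 13 slots are needed, so capacity alone doesn't rule it out.
Shifts {Jun 6, Jun 7, Jun 11} need 4 worker-slots in total, but the lifeguards available for any of those shifts (Jules and Beaumont) can supply at most 3 among them. So no valid schedule exists.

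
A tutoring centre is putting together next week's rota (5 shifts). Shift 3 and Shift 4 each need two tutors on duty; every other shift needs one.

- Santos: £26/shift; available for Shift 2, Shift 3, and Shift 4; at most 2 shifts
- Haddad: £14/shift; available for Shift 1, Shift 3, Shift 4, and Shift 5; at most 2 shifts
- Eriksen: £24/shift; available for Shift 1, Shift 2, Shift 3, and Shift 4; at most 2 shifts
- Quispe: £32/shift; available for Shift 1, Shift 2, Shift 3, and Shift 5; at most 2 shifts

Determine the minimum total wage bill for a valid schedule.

Picking the cheapest available tutor for each shift independently would cost £128, but that ignores the shift limits.
An optimal schedule: Shift 1→Haddad, Shift 2→Santos, Shift 3→Eriksen+Quispe, Shift 4→Santos+Eriksen, Shift 5→Haddad.
Total: 14 + 26 + 24 + 32 + 26 + 24 + 14 = £160.

£160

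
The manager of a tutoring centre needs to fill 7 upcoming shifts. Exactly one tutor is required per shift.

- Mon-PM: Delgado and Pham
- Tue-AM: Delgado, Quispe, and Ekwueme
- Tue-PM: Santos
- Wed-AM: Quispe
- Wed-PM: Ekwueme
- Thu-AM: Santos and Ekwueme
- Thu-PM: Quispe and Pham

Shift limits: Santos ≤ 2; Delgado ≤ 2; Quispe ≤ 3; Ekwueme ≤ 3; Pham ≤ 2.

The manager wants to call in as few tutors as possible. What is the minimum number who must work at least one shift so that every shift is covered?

7 slots to fill and no one can take more than 3, so at least ⌈7/3⌉ = 3 tutors are needed.
Shifts {Mon-PM, Tue-PM, Wed-AM, Wed-PM} need 4 slots, but among the tutors available for them (Santos, Delgado, Quispe, Ekwueme, and Pham) any 3 together supply at most 3. So 3 tutors are not enough.
Santos, Delgado, Quispe, and Ekwueme alone can cover everything: Mon-PM→Delgado, Tue-AM→Delgado, Tue-PM→Santos, Wed-AM→Quispe, Wed-PM→Ekwueme, Thu-AM→Santos, Thu-PM→Quispe.

4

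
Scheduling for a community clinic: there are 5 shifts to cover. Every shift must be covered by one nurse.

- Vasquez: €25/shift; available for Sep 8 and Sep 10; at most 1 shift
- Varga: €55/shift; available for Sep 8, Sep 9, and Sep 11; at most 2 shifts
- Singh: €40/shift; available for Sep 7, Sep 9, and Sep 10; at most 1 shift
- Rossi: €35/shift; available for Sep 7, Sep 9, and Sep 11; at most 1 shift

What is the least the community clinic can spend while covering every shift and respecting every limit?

€210

Picking the cheapest available nurse for each shift independently would cost €155, but that ignores the shift limits.
An optimal schedule: Sep 7→Singh, Sep 8→Varga, Sep 9→Rossi, Sep 10→Vasquez, Sep 11→Varga.
Total: 40 + 55 + 35 + 25 + 55 = €210.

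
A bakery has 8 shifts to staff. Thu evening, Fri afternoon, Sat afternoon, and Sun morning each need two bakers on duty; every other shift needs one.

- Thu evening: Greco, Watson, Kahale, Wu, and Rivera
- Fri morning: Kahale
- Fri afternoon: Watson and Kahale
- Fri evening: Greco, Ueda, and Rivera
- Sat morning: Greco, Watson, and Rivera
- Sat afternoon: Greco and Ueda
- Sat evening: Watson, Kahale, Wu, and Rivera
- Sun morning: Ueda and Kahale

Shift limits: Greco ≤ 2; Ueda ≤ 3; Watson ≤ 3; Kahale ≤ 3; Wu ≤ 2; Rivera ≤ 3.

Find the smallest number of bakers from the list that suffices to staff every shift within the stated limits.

5

12 slots to fill and no one can take more than 3, so at least ⌈12/3⌉ = 4 bakers are needed.
No set of 4 bakers can cover every shift (each such set leaves at least one shift with no one available or exceeds a cap).
Greco, Ueda, Watson, Kahale, and Wu alone can cover everything: Thu evening→Watson+Wu, Fri morning→Kahale, Fri afternoon→Watson+Kahale, Fri evening→Greco, Sat morning→Watson, Sat afternoon→Greco+Ueda, Sat evening→Wu, Sun morning→Ueda+Kahale.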